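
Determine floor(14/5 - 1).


1


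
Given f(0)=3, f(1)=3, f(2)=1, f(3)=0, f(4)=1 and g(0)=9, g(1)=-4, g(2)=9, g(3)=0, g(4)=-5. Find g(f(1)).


f(1) = 3
g(3) = 0

0


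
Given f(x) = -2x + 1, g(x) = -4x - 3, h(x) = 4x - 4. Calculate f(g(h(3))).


71


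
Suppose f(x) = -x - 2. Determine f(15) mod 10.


f(15) = -17
-17 mod 10 = 3

3


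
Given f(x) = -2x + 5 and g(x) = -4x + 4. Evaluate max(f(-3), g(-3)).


16


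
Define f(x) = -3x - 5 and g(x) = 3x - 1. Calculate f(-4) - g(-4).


f(-4) = 7
g(-4) = -13
Difference = 20

20


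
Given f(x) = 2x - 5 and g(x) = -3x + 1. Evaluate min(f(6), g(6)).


f(6) = 7
g(6) = -17
min = -17

-17


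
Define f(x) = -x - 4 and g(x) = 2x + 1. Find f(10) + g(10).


f(10) = -14
g(10) = 21
Sum = 7

7


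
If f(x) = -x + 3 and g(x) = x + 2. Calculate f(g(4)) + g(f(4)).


-2


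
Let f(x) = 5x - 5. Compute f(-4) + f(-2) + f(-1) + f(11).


f(-4) = -25
f(-2) = -15
f(-1) = -10
f(11) = 50
Sum = 0

0


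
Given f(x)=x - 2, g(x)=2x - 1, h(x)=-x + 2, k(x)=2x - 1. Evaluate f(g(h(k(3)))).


k(3) = 5
h(5) = -3
g(-3) = -7
f(-7) = -9

-9


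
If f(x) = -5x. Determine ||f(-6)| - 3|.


f(-6) = 30
|30| = 30
|30 - 3| = 27

27


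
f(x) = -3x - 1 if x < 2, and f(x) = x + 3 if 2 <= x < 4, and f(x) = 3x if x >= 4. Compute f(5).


5 satisfies x >= 4
f(5) = 15

15


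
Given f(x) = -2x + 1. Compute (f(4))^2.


f(4) = -7
(-7)^2 = 49

49


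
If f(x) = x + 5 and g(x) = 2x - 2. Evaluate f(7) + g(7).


f(7) = 12
g(7) = 12
Sum = 24

24


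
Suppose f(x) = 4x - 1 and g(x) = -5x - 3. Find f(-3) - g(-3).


f(-3) = -13
g(-3) = 12
Difference = -25

-25


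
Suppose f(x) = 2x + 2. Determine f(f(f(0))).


f(0) = 2
f(2) = 6
f(6) = 14

14


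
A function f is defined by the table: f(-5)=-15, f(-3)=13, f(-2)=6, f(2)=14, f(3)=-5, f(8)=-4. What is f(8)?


Reading from the table at x = 8

-4


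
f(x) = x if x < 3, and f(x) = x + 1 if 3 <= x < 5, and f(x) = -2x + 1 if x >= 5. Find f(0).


0 satisfies x < 3
f(0) = 0

0


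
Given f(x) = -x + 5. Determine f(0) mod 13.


f(0) = 5
5 mod 13 = 5

5


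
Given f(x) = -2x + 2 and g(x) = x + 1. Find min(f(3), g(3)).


-4


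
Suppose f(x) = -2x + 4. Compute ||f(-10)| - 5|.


f(-10) = 24
|24| = 24
|24 - 5| = 19

19


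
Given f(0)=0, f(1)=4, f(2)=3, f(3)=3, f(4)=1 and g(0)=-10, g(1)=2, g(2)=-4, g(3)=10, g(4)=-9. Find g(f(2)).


f(2) = 3
g(3) = 10

10


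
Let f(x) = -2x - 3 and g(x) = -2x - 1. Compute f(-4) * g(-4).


f(-4) = 5
g(-4) = 7
Product = 35

35


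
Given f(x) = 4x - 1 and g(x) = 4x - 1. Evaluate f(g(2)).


g(2) = 7
f(7) = 27

27


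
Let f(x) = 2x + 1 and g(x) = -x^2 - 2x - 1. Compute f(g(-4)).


g(-4) = -9
f(-9) = -17

-17


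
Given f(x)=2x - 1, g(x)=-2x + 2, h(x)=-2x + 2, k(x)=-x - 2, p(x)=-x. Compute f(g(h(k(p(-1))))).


-29


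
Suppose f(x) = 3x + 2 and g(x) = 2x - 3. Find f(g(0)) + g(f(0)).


f(g(0)) = -7
g(f(0)) = 1
Sum = -6

-6


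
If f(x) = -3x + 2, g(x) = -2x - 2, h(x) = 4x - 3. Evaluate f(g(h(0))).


h(0) = -3
g(-3) = 4
f(4) = -10

-10


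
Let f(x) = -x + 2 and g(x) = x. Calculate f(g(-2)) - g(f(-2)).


f(g(-2)) = 4
g(f(-2)) = 4
Difference = 0

0


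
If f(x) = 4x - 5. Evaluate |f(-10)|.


f(-10) = -45
|-45| = 45

45


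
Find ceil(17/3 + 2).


17/3 = 5.6667
5.6667 + 2 = 7.6667
ceil(7.6667) = 8

8


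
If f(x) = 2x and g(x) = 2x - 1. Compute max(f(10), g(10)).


20


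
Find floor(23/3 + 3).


23/3 = 7.6667
7.6667 + 3 = 10.6667
floor(10.6667) = 10

10


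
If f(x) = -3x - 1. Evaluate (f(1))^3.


f(1) = -4
(-4)^3 = -64

-64


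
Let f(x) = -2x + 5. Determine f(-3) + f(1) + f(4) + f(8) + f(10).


f(-3) = 11
f(1) = 3
f(4) = -3
f(8) = -11
f(10) = -15
Sum = -15

-15


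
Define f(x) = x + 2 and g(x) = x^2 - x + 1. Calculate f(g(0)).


g(0) = 1
f(1) = 3

3


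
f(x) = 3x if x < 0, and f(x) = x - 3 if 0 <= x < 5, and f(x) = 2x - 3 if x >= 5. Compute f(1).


1 satisfies 0 <= x < 5
f(1) = -2

-2


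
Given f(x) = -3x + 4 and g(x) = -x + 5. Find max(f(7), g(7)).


-2


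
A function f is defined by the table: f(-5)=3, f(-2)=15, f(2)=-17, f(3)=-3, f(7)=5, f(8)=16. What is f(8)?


16


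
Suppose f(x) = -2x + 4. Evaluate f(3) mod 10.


f(3) = -2
-2 mod 10 = 8

8


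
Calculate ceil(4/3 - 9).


4/3 = 1.3333
1.3333 - 9 = -7.6667
ceil(-7.6667) = -7

-7


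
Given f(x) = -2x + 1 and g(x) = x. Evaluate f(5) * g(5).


f(5) = -9
g(5) = 5
Product = -45

-45


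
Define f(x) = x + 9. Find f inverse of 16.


7


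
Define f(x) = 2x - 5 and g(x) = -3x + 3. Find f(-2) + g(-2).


f(-2) = -9
g(-2) = 9
Sum = 0

0


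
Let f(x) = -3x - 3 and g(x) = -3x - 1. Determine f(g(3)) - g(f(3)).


f(g(3)) = 27
g(f(3)) = 35
Difference = -8

-8


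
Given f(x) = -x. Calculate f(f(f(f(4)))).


f(4) = -4
f(-4) = 4
f(4) = -4
f(-4) = 4

4


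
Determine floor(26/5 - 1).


26/5 = 5.2
5.2 - 1 = 4.2
floor(4.2) = 4

4


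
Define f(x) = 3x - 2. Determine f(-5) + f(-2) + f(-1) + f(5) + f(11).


f(-5) = -17
f(-2) = -8
f(-1) = -5
f(5) = 13
f(11) = 31
Sum = 14

14


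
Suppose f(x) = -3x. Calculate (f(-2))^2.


36


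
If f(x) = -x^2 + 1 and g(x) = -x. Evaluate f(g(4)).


g(4) = -4
f(-4) = (-1)*(-4)^2 + 1 = -15

-15


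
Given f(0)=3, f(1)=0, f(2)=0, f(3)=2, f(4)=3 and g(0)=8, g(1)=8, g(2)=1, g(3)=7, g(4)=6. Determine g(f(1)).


f(1) = 0
g(0) = 8

8


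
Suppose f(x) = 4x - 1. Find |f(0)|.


f(0) = -1
|-1| = 1

1


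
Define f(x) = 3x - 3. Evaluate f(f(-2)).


f(-2) = -9
f(-9) = -30

-30


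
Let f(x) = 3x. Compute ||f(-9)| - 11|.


f(-9) = -27
|-27| = 27
|27 - 11| = 16

16


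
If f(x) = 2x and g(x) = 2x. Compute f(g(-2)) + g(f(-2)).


-16


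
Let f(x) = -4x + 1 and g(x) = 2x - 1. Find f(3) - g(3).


f(3) = -11
g(3) = 5
Difference = -16

-16


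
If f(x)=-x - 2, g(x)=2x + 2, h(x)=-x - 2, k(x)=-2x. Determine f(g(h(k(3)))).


k(3) = -6
h(-6) = 4
g(4) = 10
f(10) = -12

-12


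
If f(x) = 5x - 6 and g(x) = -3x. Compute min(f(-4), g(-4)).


f(-4) = -26
g(-4) = 12
min = -26

-26


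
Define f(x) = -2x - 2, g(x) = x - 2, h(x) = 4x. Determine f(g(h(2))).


h(2) = 8
g(8) = 6
f(6) = -14

-14


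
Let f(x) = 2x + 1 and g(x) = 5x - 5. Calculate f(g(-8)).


g(-8) = -45
f(-45) = -89

-89


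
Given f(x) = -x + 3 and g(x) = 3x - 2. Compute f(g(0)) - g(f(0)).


f(g(0)) = 5
g(f(0)) = 7
Difference = -2

-2


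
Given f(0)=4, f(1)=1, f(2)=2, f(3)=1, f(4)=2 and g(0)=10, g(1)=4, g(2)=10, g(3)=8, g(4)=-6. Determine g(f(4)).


f(4) = 2
g(2) = 10

10


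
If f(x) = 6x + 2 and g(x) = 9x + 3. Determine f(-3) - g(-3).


f(-3) = -16
g(-3) = -24
Difference = 8

8


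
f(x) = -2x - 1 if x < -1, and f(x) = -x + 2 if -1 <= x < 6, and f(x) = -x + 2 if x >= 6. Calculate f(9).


9 satisfies x >= 6
f(9) = -7

-7


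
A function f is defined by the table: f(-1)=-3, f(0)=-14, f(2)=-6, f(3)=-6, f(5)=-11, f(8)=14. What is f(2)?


Reading from the table at x = 2

-6


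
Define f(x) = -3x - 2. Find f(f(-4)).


f(-4) = 10
f(10) = -32

-32


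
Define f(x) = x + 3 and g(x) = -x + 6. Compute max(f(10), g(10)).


f(10) = 13
g(10) = -4
max = 13

13


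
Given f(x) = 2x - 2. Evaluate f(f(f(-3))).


f(-3) = -8
f(-8) = -18
f(-18) = -38

-38


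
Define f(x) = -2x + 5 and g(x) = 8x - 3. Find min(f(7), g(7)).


f(7) = -9
g(7) = 53
min = -9

-9


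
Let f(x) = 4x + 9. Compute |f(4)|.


f(4) = 25
|25| = 25

25


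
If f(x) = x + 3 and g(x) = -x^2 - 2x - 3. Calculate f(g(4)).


g(4) = -27
f(-27) = -24

-24


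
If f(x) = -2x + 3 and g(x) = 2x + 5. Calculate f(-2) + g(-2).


f(-2) = 7
g(-2) = 1
Sum = 8

8


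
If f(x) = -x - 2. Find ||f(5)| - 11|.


f(5) = -7
|-7| = 7
|7 - 11| = 4

4


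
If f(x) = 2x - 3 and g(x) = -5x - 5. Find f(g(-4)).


g(-4) = 15
f(15) = 27

27


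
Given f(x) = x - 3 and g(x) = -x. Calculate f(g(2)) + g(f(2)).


-4


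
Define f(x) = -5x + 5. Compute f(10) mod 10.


f(10) = -45
-45 mod 10 = 5

5


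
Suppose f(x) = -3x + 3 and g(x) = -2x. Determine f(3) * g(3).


f(3) = -6
g(3) = -6
Product = 36

36


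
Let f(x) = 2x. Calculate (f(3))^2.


36


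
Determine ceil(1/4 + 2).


1/4 = 0.25
0.25 + 2 = 2.25
ceil(2.25) = 3

3


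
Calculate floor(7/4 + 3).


7/4 = 1.75
1.75 + 3 = 4.75
floor(4.75) = 4

4


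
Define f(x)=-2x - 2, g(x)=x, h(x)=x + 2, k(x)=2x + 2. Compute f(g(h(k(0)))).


k(0) = 2
h(2) = 4
g(4) = 4
f(4) = -10

-10


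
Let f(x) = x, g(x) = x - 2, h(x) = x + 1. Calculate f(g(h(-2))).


h(-2) = -1
g(-1) = -3
f(-3) = -3

-3


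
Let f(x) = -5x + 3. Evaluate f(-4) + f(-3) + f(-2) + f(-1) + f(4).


f(-4) = 23
f(-3) = 18
f(-2) = 13
f(-1) = 8
f(4) = -17
Sum = 45

45


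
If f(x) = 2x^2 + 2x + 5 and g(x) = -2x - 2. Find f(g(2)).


g(2) = -6
f(-6) = 2*(-6)^2 + 2*(-6) + 5 = 65

65


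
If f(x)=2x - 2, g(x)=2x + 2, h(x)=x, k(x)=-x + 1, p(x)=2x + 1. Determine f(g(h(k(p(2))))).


p(2) = 5
k(5) = -4
h(-4) = -4
g(-4) = -6
f(-6) = -14

-14


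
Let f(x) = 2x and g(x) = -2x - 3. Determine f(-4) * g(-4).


f(-4) = -8
g(-4) = 5
Product = -40

-40


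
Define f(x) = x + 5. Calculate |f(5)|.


f(5) = 10
|10| = 10

10


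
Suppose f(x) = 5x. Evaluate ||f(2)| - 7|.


f(2) = 10
|10| = 10
|10 - 7| = 3

3


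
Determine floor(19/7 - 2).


19/7 = 2.7143
2.7143 - 2 = 0.7143
floor(0.7143) = 0

0


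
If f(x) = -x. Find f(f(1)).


f(1) = -1
f(-1) = 1

1


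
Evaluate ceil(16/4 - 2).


16/4 = 4
4 - 2 = 2
ceil(2) = 2

2


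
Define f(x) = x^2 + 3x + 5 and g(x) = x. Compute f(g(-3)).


g(-3) = -3
f(-3) = 1*(-3)^2 + 3*(-3) + 5 = 5

5


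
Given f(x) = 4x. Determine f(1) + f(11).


f(1) = 4
f(11) = 44
Sum = 48

48


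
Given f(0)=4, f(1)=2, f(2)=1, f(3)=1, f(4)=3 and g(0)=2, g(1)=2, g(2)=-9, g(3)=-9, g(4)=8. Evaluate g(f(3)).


f(3) = 1
g(1) = 2

2


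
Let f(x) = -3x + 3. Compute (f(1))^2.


f(1) = 0
(0)^2 = 0

0


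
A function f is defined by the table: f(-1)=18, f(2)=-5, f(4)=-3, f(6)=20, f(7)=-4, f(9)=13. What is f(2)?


Reading from the table at x = 2

-5


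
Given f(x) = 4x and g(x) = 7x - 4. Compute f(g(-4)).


-128


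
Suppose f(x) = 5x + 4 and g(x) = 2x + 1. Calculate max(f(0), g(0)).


f(0) = 4
g(0) = 1
max = 4

4


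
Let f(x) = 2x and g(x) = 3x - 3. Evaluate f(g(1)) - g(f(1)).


f(g(1)) = 0
g(f(1)) = 3
Difference = -3

-3


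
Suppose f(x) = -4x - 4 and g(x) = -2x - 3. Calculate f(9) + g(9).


f(9) = -40
g(9) = -21
Sum = -61

-61


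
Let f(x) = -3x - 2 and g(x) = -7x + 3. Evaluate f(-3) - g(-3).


-17


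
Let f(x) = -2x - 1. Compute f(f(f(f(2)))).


f(2) = -5
f(-5) = 9
f(9) = -19
f(-19) = 37

37


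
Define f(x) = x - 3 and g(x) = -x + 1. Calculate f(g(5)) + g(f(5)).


-8


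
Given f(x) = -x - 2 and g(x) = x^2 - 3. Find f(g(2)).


g(2) = 1
f(1) = -3

-3


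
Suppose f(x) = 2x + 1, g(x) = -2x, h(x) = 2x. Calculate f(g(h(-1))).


h(-1) = -2
g(-2) = 4
f(4) = 9

9


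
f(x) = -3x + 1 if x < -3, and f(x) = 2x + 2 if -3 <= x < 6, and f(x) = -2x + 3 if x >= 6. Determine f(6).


6 satisfies x >= 6
f(6) = -9

-9


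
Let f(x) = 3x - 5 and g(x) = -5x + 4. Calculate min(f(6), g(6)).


f(6) = 13
g(6) = -26
min = -26

-26


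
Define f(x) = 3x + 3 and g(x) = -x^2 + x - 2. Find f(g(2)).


g(2) = -4
f(-4) = -9

-9


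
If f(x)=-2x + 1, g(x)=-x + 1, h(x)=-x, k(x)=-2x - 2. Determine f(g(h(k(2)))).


k(2) = -6
h(-6) = 6
g(6) = -5
f(-5) = 11

11


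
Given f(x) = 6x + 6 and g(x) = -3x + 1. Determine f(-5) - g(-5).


f(-5) = -24
g(-5) = 16
Difference = -40

-40


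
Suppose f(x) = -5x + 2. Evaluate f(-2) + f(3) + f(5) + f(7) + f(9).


-100


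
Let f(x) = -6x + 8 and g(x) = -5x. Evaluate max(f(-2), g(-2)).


f(-2) = 20
g(-2) = 10
max = 20

20


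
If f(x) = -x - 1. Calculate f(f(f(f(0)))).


f(0) = -1
f(-1) = 0
f(0) = -1
f(-1) = 0

0


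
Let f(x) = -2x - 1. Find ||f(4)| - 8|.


1


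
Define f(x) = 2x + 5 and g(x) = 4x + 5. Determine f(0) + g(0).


f(0) = 5
g(0) = 5
Sum = 10

10


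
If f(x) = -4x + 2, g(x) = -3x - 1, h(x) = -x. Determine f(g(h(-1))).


h(-1) = 1
g(1) = -4
f(-4) = 18

18


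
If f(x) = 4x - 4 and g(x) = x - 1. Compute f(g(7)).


20


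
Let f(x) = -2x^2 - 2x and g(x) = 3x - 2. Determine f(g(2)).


g(2) = 4
f(4) = (-2)*(4)^2 - 2*(4) = -40

-40


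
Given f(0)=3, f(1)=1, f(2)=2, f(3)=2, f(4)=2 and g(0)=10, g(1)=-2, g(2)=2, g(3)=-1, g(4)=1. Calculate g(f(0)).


f(0) = 3
g(3) = -1

-1


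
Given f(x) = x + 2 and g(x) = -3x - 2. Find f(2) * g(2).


f(2) = 4
g(2) = -8
Product = -32

-32


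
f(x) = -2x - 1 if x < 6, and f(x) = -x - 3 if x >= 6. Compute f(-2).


3


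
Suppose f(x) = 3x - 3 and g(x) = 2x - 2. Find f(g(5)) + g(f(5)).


43


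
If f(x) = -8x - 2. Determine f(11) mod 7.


f(11) = -90
-90 mod 7 = 1

1


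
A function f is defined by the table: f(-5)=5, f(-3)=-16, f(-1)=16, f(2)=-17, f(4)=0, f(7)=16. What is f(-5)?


Reading from the table at x = -5

5


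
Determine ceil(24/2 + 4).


16


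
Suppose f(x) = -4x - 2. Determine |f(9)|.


f(9) = -38
|-38| = 38

38


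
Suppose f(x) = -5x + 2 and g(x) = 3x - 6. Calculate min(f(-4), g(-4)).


f(-4) = 22
g(-4) = -18
min = -18

-18


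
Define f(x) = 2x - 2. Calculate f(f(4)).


f(4) = 6
f(6) = 10

10


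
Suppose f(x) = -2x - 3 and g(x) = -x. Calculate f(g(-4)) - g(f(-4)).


f(g(-4)) = -11
g(f(-4)) = -5
Difference = -6

-6


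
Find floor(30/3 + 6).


30/3 = 10
10 + 6 = 16
floor(16) = 16

16


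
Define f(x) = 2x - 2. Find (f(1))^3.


f(1) = 0
(0)^3 = 0

0


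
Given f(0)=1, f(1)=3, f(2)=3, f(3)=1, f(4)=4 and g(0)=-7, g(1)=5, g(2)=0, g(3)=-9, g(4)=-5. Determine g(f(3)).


f(3) = 1
g(1) = 5

5


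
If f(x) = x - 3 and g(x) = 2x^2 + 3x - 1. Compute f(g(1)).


g(1) = 4
f(4) = 1

1


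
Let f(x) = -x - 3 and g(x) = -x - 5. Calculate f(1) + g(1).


f(1) = -4
g(1) = -6
Sum = -10

-10


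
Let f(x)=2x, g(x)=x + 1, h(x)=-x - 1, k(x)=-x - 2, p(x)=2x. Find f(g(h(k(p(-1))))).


p(-1) = -2
k(-2) = 0
h(0) = -1
g(-1) = 0
f(0) = 0

0


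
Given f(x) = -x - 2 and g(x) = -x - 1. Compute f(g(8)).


g(8) = -9
f(-9) = 7

7


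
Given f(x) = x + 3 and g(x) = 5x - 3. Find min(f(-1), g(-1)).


f(-1) = 2
g(-1) = -8
min = -8

-8


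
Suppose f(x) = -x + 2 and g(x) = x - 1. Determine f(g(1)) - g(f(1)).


f(g(1)) = 2
g(f(1)) = 0
Difference = 2

2


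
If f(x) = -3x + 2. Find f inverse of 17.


Solve -3x + 2 = 17
x = (17 - 2) / (-3) = -5

-5


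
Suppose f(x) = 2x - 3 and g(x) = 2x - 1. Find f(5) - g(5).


f(5) = 7
g(5) = 9
Difference = -2

-2


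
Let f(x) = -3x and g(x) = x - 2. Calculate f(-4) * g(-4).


f(-4) = 12
g(-4) = -6
Product = -72

-72


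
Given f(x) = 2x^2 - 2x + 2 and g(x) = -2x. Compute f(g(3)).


g(3) = -6
f(-6) = 2*(-6)^2 - 2*(-6) + 2 = 86

86


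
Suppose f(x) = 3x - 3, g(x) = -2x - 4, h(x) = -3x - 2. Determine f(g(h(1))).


h(1) = -5
g(-5) = 6
f(6) = 15

15


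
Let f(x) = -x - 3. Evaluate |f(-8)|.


f(-8) = 5
|5| = 5

5


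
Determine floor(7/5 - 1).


0


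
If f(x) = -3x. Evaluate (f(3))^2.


81


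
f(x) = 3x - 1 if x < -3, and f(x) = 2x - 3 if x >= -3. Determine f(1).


-1


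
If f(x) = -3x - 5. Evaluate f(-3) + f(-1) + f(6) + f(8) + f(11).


f(-3) = 4
f(-1) = -2
f(6) = -23
f(8) = -29
f(11) = -38
Sum = -88

-88


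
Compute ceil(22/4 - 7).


22/4 = 5.5
5.5 - 7 = -1.5
ceil(-1.5) = -1

-1


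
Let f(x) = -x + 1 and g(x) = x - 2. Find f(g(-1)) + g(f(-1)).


4


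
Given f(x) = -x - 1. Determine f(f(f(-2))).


f(-2) = 1
f(1) = -2
f(-2) = 1

1


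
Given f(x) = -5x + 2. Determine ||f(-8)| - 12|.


30


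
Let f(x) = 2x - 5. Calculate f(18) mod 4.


f(18) = 31
31 mod 4 = 3

3


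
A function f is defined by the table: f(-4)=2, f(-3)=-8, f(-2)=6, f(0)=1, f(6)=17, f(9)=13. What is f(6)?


Reading from the table at x = 6

17


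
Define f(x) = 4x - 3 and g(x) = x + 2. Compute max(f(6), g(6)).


f(6) = 21
g(6) = 8
max = 21

21


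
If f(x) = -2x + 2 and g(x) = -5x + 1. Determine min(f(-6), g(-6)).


14


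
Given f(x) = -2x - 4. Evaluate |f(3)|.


f(3) = -10
|-10| = 10

10


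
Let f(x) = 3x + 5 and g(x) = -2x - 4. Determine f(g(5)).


-37


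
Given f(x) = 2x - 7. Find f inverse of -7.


Solve 2x - 7 = -7
x = (-7 + 7) / 2 = 0

0


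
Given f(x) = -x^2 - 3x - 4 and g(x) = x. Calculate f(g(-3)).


g(-3) = -3
f(-3) = (-1)*(-3)^2 - 3*(-3) - 4 = -4

-4


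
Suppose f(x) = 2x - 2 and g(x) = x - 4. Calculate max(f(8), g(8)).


14


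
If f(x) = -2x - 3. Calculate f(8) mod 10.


1


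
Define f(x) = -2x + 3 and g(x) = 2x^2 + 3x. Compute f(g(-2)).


g(-2) = 2
f(2) = -1

-1


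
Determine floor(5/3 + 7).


5/3 = 1.6667
1.6667 + 7 = 8.6667
floor(8.6667) = 8

8


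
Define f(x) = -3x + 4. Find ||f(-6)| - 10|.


f(-6) = 22
|22| = 22
|22 - 10| = 12

12


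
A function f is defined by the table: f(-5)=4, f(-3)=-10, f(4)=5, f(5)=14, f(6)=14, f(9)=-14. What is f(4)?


Reading from the table at x = 4

5


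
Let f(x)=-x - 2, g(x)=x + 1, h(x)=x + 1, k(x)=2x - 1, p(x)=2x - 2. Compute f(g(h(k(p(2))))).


p(2) = 2
k(2) = 3
h(3) = 4
g(4) = 5
f(5) = -7

-7


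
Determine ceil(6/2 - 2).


6/2 = 3
3 - 2 = 1
ceil(1) = 1

1


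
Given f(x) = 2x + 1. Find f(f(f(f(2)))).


f(2) = 5
f(5) = 11
f(11) = 23
f(23) = 47

47


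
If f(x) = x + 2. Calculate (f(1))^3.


27


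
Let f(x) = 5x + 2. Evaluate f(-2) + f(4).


14


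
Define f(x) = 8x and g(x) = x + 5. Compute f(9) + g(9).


f(9) = 72
g(9) = 14
Sum = 86

86


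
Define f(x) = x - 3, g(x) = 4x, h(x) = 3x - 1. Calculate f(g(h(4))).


41


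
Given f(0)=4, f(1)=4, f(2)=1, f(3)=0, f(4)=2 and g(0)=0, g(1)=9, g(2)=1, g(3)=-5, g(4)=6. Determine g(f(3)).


f(3) = 0
g(0) = 0

0


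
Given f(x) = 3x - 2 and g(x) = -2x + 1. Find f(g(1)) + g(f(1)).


f(g(1)) = -5
g(f(1)) = -1
Sum = -6

-6


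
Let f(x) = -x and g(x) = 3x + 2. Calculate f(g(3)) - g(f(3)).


f(g(3)) = -11
g(f(3)) = -7
Difference = -4

-4


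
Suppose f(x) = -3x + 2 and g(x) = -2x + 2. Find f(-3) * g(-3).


f(-3) = 11
g(-3) = 8
Product = 88

88


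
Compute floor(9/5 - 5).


9/5 = 1.8
1.8 - 5 = -3.2
floor(-3.2) = -4

-4


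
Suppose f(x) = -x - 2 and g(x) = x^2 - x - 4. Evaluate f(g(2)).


g(2) = -2
f(-2) = 0

0


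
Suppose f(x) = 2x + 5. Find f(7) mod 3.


f(7) = 19
19 mod 3 = 1

1


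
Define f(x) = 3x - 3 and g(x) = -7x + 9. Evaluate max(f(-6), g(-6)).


f(-6) = -21
g(-6) = 51
max = 51

51


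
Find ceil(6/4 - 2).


6/4 = 1.5
1.5 - 2 = -0.5
ceil(-0.5) = 0

0


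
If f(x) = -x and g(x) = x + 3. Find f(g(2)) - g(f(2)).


f(g(2)) = -5
g(f(2)) = 1
Difference = -6

-6


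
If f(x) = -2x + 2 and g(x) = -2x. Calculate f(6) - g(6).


f(6) = -10
g(6) = -12
Difference = 2

2


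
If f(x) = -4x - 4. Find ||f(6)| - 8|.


20


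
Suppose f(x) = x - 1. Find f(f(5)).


f(5) = 4
f(4) = 3

3


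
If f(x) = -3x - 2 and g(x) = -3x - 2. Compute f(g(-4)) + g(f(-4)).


f(g(-4)) = -32
g(f(-4)) = -32
Sum = -64

-64


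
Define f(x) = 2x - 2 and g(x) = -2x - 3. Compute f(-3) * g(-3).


f(-3) = -8
g(-3) = 3
Product = -24

-24


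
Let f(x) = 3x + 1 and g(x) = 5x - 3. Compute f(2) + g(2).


f(2) = 7
g(2) = 7
Sum = 14

14


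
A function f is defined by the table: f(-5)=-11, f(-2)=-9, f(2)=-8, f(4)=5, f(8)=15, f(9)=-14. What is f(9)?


Reading from the table at x = 9

-14


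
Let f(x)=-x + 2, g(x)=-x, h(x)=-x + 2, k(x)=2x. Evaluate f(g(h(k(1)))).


k(1) = 2
h(2) = 0
g(0) = 0
f(0) = 2

2


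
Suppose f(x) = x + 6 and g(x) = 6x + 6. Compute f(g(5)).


g(5) = 36
f(36) = 42

42


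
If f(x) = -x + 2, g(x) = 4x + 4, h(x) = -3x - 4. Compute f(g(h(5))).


h(5) = -19
g(-19) = -72
f(-72) = 74

74


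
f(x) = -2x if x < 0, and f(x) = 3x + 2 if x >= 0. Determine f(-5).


-5 satisfies x < 0
f(-5) = 10

10


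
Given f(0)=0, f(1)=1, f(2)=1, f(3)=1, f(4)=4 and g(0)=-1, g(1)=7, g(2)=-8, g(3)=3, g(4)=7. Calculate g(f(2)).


f(2) = 1
g(1) = 7

7


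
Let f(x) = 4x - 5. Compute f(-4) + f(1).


f(-4) = -21
f(1) = -1
Sum = -22

-22


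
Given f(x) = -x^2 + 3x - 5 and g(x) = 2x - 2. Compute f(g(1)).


g(1) = 0
f(0) = (-1)*(0)^2 + 3*(0) - 5 = -5

-5


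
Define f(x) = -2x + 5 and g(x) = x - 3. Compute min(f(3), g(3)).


f(3) = -1
g(3) = 0
min = -1

-1


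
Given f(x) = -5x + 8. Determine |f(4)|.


f(4) = -12
|-12| = 12

12


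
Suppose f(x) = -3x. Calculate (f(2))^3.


-216


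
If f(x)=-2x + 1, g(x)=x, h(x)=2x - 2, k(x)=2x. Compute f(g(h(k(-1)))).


k(-1) = -2
h(-2) = -6
g(-6) = -6
f(-6) = 13

13


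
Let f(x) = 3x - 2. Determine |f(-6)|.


f(-6) = -20
|-20| = 20

20


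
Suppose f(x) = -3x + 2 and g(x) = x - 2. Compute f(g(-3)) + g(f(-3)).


f(g(-3)) = 17
g(f(-3)) = 9
Sum = 26

26


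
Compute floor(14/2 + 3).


14/2 = 7
7 + 3 = 10
floor(10) = 10

10


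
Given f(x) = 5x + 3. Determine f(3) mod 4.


f(3) = 18
18 mod 4 = 2

2


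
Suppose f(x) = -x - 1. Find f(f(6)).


6


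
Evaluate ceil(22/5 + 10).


22/5 = 4.4
4.4 + 10 = 14.4
ceil(14.4) = 15

15


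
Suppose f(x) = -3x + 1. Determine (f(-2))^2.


49


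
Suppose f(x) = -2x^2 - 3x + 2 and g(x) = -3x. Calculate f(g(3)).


g(3) = -9
f(-9) = (-2)*(-9)^2 - 3*(-9) + 2 = -133

-133


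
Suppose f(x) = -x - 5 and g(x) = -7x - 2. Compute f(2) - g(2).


9


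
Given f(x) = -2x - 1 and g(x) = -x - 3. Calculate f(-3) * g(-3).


0


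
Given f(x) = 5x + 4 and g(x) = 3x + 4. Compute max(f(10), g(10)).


f(10) = 54
g(10) = 34
max = 54

54


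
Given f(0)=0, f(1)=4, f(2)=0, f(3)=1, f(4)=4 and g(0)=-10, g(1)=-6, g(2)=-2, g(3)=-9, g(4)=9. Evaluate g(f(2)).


-10


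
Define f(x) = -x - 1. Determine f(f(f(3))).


f(3) = -4
f(-4) = 3
f(3) = -4

-4


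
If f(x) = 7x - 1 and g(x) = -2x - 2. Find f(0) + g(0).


f(0) = -1
g(0) = -2
Sum = -3

-3


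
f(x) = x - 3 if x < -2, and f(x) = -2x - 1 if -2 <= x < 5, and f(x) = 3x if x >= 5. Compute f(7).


7 satisfies x >= 5
f(7) = 21

21


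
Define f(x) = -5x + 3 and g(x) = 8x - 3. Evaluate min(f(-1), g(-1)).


f(-1) = 8
g(-1) = -11
min = -11

-11


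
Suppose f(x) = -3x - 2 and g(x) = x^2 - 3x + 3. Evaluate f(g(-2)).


-41


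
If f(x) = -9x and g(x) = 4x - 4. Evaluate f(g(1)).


g(1) = 0
f(0) = 0

0


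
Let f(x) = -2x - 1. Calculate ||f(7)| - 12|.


f(7) = -15
|-15| = 15
|15 - 12| = 3

3


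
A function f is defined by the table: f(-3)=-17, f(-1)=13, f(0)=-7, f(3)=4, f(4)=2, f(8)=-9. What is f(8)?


Reading from the table at x = 8

-9


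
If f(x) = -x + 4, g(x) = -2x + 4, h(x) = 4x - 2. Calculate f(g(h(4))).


h(4) = 14
g(14) = -24
f(-24) = 28

28


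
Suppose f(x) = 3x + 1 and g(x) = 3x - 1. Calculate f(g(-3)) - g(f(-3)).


f(g(-3)) = -29
g(f(-3)) = -25
Difference = -4

-4


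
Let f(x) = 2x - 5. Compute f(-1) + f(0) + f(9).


f(-1) = -7
f(0) = -5
f(9) = 13
Sum = 1

1


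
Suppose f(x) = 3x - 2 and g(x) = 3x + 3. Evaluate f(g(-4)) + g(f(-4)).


f(g(-4)) = -29
g(f(-4)) = -39
Sum = -68

-68


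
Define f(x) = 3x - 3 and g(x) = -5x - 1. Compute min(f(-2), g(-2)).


f(-2) = -9
g(-2) = 9
min = -9

-9


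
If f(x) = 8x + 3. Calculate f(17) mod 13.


9


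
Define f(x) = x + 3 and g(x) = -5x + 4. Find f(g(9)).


g(9) = -41
f(-41) = -38

-38


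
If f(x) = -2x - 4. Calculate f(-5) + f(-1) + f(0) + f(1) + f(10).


f(-5) = 6
f(-1) = -2
f(0) = -4
f(1) = -6
f(10) = -24
Sum = -30

-30


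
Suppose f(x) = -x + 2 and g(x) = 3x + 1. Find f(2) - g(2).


f(2) = 0
g(2) = 7
Difference = -7

-7


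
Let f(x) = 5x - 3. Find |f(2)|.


f(2) = 7
|7| = 7

7


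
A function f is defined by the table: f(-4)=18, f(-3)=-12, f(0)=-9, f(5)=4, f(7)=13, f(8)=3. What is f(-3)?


-12


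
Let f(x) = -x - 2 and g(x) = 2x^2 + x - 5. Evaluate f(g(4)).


g(4) = 31
f(31) = -33

-33


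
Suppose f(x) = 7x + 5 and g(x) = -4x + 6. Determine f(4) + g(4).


f(4) = 33
g(4) = -10
Sum = 23

23


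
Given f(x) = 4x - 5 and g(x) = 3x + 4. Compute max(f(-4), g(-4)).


f(-4) = -21
g(-4) = -8
max = -8

-8


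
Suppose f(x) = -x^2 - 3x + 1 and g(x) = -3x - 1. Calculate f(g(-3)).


g(-3) = 8
f(8) = (-1)*(8)^2 - 3*(8) + 1 = -87

-87


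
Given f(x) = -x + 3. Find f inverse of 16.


Solve -x + 3 = 16
x = (16 - 3) / (-1) = -13

-13


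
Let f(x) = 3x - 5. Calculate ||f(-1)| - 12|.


f(-1) = -8
|-8| = 8
|8 - 12| = 4

4


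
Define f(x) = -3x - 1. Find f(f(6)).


f(6) = -19
f(-19) = 56

56


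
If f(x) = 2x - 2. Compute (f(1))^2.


f(1) = 0
(0)^2 = 0

0


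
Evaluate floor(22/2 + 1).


22/2 = 11
11 + 1 = 12
floor(12) = 12

12


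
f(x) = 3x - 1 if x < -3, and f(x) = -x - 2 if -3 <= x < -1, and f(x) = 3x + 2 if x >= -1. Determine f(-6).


-6 satisfies x < -3
f(-6) = -19

-19


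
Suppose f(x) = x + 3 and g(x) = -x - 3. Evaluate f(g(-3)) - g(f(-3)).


f(g(-3)) = 3
g(f(-3)) = -3
Difference = 6

6


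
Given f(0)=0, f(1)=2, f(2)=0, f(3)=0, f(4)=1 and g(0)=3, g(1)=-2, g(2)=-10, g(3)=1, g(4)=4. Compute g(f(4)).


f(4) = 1
g(1) = -2

-2


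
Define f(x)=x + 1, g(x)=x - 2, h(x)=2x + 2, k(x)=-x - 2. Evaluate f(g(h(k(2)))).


k(2) = -4
h(-4) = -6
g(-6) = -8
f(-8) = -7

-7


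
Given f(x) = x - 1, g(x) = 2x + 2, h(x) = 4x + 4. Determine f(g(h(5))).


49


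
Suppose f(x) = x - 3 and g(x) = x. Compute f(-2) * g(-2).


f(-2) = -5
g(-2) = -2
Product = 10

10


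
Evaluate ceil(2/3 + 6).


2/3 = 0.6667
0.6667 + 6 = 6.6667
ceil(6.6667) = 7

7


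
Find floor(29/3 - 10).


29/3 = 9.6667
9.6667 - 10 = -0.3333
floor(-0.3333) = -1

-1


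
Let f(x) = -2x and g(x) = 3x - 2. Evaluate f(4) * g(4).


f(4) = -8
g(4) = 10
Product = -80

-80


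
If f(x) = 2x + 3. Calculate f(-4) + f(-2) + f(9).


f(-4) = -5
f(-2) = -1
f(9) = 21
Sum = 15

15


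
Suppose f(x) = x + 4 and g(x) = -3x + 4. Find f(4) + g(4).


f(4) = 8
g(4) = -8
Sum = 0

0


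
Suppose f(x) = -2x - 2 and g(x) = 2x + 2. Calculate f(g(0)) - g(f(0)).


f(g(0)) = -6
g(f(0)) = -2
Difference = -4

-4


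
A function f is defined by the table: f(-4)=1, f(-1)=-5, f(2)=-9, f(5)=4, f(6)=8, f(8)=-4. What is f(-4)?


Reading from the table at x = -4

1


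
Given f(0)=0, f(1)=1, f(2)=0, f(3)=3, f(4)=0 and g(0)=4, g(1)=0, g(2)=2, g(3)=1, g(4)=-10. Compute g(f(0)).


f(0) = 0
g(0) = 4

4


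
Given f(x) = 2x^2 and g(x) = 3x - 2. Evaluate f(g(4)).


200


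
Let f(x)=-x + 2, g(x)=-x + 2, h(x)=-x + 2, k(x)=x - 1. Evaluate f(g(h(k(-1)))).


k(-1) = -2
h(-2) = 4
g(4) = -2
f(-2) = 4

4


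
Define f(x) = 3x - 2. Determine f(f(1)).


1


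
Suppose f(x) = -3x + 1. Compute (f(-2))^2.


f(-2) = 7
(7)^2 = 49

49


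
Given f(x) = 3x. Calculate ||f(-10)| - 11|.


f(-10) = -30
|-30| = 30
|30 - 11| = 19

19


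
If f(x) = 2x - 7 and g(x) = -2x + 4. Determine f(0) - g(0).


f(0) = -7
g(0) = 4
Difference = -11

-11


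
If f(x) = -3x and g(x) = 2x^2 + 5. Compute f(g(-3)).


g(-3) = 23
f(23) = -69

-69


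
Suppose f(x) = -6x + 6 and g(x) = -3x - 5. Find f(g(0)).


36


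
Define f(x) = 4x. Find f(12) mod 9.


f(12) = 48
48 mod 9 = 3

3


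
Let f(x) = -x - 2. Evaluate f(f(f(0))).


f(0) = -2
f(-2) = 0
f(0) = -2

-2


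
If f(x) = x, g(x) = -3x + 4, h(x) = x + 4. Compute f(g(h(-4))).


h(-4) = 0
g(0) = 4
f(4) = 4

4


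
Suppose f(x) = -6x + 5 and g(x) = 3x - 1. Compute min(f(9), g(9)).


f(9) = -49
g(9) = 26
min = -49

-49


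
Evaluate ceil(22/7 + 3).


7


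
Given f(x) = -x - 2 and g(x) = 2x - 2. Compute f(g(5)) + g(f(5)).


f(g(5)) = -10
g(f(5)) = -16
Sum = -26

-26


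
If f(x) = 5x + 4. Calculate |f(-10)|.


f(-10) = -46
|-46| = 46

46


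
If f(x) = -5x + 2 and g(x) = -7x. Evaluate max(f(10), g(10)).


f(10) = -48
g(10) = -70
max = -48

-48


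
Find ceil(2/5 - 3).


2/5 = 0.4
0.4 - 3 = -2.6
ceil(-2.6) = -2

-2


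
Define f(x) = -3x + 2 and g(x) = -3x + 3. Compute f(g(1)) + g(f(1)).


8


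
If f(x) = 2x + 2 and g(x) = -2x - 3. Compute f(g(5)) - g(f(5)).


f(g(5)) = -24
g(f(5)) = -27
Difference = 3

3


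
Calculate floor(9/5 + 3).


4


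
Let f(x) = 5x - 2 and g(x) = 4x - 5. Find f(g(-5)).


g(-5) = -25
f(-25) = -127

-127


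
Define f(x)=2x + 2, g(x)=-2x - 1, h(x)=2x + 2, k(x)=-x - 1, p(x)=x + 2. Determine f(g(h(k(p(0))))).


p(0) = 2
k(2) = -3
h(-3) = -4
g(-4) = 7
f(7) = 16

16


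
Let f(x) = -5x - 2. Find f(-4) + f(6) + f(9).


f(-4) = 18
f(6) = -32
f(9) = -47
Sum = -61

-61


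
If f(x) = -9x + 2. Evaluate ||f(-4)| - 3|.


f(-4) = 38
|38| = 38
|38 - 3| = 35

35


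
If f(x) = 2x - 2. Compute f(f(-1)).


f(-1) = -4
f(-4) = -10

-10


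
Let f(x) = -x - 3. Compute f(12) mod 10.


f(12) = -15
-15 mod 10 = 5

5


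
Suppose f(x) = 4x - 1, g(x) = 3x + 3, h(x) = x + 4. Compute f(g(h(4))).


h(4) = 8
g(8) = 27
f(27) = 107

107


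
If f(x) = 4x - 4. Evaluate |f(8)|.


f(8) = 28
|28| = 28

28


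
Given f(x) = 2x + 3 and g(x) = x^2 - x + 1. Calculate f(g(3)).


g(3) = 7
f(7) = 17

17


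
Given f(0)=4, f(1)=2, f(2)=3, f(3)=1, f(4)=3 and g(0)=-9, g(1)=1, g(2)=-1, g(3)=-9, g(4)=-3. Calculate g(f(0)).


f(0) = 4
g(4) = -3

-3


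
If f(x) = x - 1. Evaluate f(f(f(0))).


f(0) = -1
f(-1) = -2
f(-2) = -3

-3


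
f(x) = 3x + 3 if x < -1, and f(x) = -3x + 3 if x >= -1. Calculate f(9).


9 satisfies x >= -1
f(9) = -24

-24


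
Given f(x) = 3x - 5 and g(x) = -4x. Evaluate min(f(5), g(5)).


-20


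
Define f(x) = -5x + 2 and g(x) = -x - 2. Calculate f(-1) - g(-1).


8


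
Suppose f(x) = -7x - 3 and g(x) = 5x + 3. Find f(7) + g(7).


-14


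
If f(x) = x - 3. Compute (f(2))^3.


-1


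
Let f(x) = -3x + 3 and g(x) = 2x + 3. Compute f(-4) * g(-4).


-75


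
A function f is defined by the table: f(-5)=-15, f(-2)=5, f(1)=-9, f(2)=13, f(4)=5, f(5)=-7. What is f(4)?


Reading from the table at x = 4

5


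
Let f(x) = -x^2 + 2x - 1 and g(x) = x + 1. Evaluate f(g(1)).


g(1) = 2
f(2) = (-1)*(2)^2 + 2*(2) - 1 = -1

-1


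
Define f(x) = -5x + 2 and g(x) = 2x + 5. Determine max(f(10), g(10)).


f(10) = -48
g(10) = 25
max = 25

25


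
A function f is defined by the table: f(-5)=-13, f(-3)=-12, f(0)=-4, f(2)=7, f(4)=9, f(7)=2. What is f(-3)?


Reading from the table at x = -3

-12


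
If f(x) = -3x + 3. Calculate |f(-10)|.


f(-10) = 33
|33| = 33

33


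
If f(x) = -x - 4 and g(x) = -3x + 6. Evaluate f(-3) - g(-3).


f(-3) = -1
g(-3) = 15
Difference = -16

-16


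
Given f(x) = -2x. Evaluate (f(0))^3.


f(0) = 0
(0)^3 = 0

0


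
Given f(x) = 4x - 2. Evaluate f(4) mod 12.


f(4) = 14
14 mod 12 = 2

2


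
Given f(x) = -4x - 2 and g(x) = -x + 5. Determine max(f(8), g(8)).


f(8) = -34
g(8) = -3
max = -3

-3


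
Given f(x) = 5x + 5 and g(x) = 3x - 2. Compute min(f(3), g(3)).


f(3) = 20
g(3) = 7
min = 7

7


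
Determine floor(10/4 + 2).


4


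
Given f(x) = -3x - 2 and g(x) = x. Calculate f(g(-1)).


1


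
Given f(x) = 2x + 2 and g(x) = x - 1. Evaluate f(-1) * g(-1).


f(-1) = 0
g(-1) = -2
Product = 0

0


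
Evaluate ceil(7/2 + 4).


8


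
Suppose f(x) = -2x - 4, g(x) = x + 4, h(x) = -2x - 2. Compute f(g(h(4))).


h(4) = -10
g(-10) = -6
f(-6) = 8

8


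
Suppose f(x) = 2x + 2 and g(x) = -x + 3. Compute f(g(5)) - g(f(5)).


f(g(5)) = -2
g(f(5)) = -9
Difference = 7

7


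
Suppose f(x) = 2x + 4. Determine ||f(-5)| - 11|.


f(-5) = -6
|-6| = 6
|6 - 11| = 5

5


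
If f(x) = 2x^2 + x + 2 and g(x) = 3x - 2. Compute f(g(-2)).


g(-2) = -8
f(-8) = 2*(-8)^2 + 1*(-8) + 2 = 122

122


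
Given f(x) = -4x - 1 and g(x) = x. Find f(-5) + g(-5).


14


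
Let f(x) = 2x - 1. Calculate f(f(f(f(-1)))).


f(-1) = -3
f(-3) = -7
f(-7) = -15
f(-15) = -31

-31


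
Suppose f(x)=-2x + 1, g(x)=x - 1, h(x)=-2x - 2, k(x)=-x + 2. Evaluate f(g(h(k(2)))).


k(2) = 0
h(0) = -2
g(-2) = -3
f(-3) = 7

7


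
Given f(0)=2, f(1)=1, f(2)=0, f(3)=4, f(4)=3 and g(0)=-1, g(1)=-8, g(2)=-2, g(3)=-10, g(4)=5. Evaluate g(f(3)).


f(3) = 4
g(4) = 5

5


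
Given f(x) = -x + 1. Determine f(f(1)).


f(1) = 0
f(0) = 1

1


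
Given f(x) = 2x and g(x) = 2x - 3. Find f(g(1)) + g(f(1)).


f(g(1)) = -2
g(f(1)) = 1
Sum = -1

-1


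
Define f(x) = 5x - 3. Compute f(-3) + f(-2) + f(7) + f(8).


38


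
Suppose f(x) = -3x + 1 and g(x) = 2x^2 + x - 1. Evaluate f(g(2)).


g(2) = 9
f(9) = -26

-26


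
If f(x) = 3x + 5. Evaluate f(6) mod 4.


f(6) = 23
23 mod 4 = 3

3


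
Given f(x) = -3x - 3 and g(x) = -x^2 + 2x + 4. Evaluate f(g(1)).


g(1) = 5
f(5) = -18

-18


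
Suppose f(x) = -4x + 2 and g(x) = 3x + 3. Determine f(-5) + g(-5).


f(-5) = 22
g(-5) = -12
Sum = 10

10


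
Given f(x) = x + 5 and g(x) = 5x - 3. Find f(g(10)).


g(10) = 47
f(47) = 52

52


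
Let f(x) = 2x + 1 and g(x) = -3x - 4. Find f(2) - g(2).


15


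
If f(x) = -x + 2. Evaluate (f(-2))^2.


f(-2) = 4
(4)^2 = 16

16


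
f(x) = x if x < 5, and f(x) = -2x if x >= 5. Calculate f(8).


-16


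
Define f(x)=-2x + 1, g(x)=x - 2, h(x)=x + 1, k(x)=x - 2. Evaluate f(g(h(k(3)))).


1


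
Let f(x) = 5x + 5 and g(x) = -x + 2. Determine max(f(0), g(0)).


f(0) = 5
g(0) = 2
max = 5

5


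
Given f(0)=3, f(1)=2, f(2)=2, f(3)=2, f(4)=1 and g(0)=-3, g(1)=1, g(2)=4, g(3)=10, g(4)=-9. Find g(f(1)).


f(1) = 2
g(2) = 4

4


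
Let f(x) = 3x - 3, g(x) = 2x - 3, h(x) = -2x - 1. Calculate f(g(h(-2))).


h(-2) = 3
g(3) = 3
f(3) = 6

6


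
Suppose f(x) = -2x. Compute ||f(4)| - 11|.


f(4) = -8
|-8| = 8
|8 - 11| = 3

3


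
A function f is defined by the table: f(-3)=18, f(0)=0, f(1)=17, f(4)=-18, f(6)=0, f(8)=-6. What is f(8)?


Reading from the table at x = 8

-6


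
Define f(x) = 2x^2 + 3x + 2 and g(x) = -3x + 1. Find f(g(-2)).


g(-2) = 7
f(7) = 2*(7)^2 + 3*(7) + 2 = 121

121


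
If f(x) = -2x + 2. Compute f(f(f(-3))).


f(-3) = 8
f(8) = -14
f(-14) = 30

30


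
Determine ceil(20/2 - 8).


20/2 = 10
10 - 8 = 2
ceil(2) = 2

2


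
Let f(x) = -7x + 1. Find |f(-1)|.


f(-1) = 8
|8| = 8

8


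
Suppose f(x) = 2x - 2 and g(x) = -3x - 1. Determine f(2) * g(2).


f(2) = 2
g(2) = -7
Product = -14

-14


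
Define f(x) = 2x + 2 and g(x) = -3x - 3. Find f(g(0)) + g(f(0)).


f(g(0)) = -4
g(f(0)) = -9
Sum = -13

-13


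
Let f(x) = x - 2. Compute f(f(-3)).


f(-3) = -5
f(-5) = -7

-7


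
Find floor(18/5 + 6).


9


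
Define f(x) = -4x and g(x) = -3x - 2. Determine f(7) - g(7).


f(7) = -28
g(7) = -23
Difference = -5

-5


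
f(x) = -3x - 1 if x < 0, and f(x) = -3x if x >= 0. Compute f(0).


0 satisfies x >= 0
f(0) = 0

0


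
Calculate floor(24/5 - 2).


24/5 = 4.8
4.8 - 2 = 2.8
floor(2.8) = 2

2


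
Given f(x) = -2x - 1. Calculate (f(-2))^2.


f(-2) = 3
(3)^2 = 9

9


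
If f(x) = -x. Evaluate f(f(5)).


5


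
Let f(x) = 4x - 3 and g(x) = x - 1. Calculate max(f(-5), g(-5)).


f(-5) = -23
g(-5) = -6
max = -6

-6


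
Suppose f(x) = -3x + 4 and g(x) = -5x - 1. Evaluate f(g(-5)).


-68


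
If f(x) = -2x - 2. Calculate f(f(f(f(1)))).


f(1) = -4
f(-4) = 6
f(6) = -14
f(-14) = 26

26


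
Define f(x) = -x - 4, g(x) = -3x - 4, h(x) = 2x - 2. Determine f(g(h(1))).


h(1) = 0
g(0) = -4
f(-4) = 0

0


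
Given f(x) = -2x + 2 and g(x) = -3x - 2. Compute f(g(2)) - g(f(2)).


f(g(2)) = 18
g(f(2)) = 4
Difference = 14

14


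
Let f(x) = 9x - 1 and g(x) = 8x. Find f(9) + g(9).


f(9) = 80
g(9) = 72
Sum = 152

152


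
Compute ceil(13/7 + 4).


13/7 = 1.8571
1.8571 + 4 = 5.8571
ceil(5.8571) = 6

6


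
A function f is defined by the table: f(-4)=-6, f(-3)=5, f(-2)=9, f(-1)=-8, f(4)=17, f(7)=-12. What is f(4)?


Reading from the table at x = 4

17


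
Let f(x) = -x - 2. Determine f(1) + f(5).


f(1) = -3
f(5) = -7
Sum = -10

-10


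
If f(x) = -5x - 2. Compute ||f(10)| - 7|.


45


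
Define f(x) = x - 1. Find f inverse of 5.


Solve x - 1 = 5
x = (5 + 1) / 1 = 6

6


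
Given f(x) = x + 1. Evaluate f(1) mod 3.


f(1) = 2
2 mod 3 = 2

2


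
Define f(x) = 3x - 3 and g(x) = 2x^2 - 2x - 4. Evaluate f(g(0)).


g(0) = -4
f(-4) = -15

-15


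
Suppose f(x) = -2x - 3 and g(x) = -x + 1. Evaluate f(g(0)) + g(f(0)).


f(g(0)) = -5
g(f(0)) = 4
Sum = -1

-1


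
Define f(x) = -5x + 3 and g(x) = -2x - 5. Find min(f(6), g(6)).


f(6) = -27
g(6) = -17
min = -27

-27


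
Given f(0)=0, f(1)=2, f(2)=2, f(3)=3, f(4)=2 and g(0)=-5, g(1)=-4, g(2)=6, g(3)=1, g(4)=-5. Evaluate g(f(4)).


f(4) = 2
g(2) = 6

6


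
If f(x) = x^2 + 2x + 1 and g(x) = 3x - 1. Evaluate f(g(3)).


g(3) = 8
f(8) = 1*(8)^2 + 2*(8) + 1 = 81

81


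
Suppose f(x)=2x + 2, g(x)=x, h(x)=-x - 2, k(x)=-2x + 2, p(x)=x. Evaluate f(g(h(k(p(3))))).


p(3) = 3
k(3) = -4
h(-4) = 2
g(2) = 2
f(2) = 6

6


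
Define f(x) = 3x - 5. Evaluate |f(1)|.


2


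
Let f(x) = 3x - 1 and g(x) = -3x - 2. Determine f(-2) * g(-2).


f(-2) = -7
g(-2) = 4
Product = -28

-28


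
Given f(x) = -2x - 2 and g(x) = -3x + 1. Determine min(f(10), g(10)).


f(10) = -22
g(10) = -29
min = -29

-29


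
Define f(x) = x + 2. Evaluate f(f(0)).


f(0) = 2
f(2) = 4

4


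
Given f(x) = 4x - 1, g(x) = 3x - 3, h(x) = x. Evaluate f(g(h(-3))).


h(-3) = -3
g(-3) = -12
f(-12) = -49

-49


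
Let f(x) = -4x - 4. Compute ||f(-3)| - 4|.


f(-3) = 8
|8| = 8
|8 - 4| = 4

4


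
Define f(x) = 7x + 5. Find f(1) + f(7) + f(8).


f(1) = 12
f(7) = 54
f(8) = 61
Sum = 127

127


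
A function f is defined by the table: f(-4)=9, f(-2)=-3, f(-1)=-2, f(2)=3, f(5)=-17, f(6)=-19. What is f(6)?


Reading from the table at x = 6

-19


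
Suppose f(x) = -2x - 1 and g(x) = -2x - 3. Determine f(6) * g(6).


f(6) = -13
g(6) = -15
Product = 195

195


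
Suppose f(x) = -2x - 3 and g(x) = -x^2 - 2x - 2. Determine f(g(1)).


7


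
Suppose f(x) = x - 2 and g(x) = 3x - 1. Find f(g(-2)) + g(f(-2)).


f(g(-2)) = -9
g(f(-2)) = -13
Sum = -22

-22


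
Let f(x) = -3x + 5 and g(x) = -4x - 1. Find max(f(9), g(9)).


f(9) = -22
g(9) = -37
max = -22

-22
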